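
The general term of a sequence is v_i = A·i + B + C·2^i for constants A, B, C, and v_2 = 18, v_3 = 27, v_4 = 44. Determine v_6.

142

At i = 2, 3, 4: 2A + B + 4C = 18; 3A + B + 8C = 27; 4A + B + 16C = 44.
Subtracting the first from the second: A + 4C = 9.
Subtracting the second from the third: A + 8C = 17.
Solving: C = 2, A = 1, then B = 8.
So v_i = 1·i + 8 + 2·2^i; at i=6 this is 142.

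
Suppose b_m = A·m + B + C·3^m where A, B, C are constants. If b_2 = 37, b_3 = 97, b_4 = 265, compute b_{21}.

31381059733

The three given values yield: 2A + B + 9C = 37; 3A + B + 27C = 97; 4A + B + 81C = 265.
Subtracting the first from the second: A + 18C = 60.
Subtracting the second from the third: A + 54C = 168.
Solving: C = 3, A = 6, then B = -2.
Hence b_{21} = 6·21 + (-2) + 3·10460353203 = 31381059733.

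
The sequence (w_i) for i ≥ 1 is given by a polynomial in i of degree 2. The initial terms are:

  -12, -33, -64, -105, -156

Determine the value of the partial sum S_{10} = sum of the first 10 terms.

-2265

1st diffs: -21, -31, -41, -51.
2nd diffs: -10, -10, -10 (constant).
Newton forward-difference form: w_i = -12 + (-21)·C(i-1,1) + (-10)·C(i-1,2).
Continuing: …, -217, -288, -369, -460, …, w_{10} = -561.
Summing i = 1..10 (10 terms) gives -2265.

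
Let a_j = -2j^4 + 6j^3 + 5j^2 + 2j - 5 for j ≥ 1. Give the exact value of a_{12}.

a_{12} = -2·12^4 + 6·12^3 + 5·12^2 + 2·12 - 5 = -30365.

-30365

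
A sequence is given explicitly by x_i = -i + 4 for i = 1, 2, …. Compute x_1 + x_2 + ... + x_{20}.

-130

Over i = 1..20: Σi = 210.
Total = (-1)·210 + (4)·20 = -130.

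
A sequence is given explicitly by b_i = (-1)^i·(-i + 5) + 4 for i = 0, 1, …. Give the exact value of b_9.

8

(-1)^9 = -1; -i + 5 at i=9 is -4; so b_9 = 8.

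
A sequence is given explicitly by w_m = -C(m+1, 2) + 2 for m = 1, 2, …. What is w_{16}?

-134

C(17, 2) = 136, so w_{16} = -134.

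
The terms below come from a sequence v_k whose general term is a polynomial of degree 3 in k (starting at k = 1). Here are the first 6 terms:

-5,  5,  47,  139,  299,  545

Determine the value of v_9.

1979

1st diffs: 10, 42, 92, 160, 246.
2nd diffs: 32, 50, 68, 86.
3rd diffs: 18, 18, 18 (constant).
Newton forward-difference form: v_k = -5 + 10·C(k-1,1) + 32·C(k-1,2) + 18·C(k-1,3).
At k = 9: k-1 = 8, so v_9 = -5 + 80 + 896 + 1008 = 1979.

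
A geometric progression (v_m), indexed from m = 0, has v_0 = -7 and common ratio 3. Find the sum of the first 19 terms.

-4067915131

v_m = (-7)·3^(m-0).
S = (-7)·(3^19 - 1)/(3 - 1) = (-7)·(1162261467 - 1)/(2) = -4067915131.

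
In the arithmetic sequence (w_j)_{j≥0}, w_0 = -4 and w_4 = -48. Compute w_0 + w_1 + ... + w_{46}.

-12079

Common difference d = (-48 - (-4)) / (4 - 0) = -11.
w_j = -4 + (j - 0)·(-11).
w_{46} = -510; S = 47·(-4 + (-510))/2 = -12079.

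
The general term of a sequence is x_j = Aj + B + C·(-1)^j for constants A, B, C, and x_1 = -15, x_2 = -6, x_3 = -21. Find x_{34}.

Write the equations: A + B - C = -15; 2A + B + C = -6; 3A + B - C = -21.
Subtracting the first from the second: A + 2C = 9.
Subtracting the second from the third: A - 2C = -15.
Solving: C = 6, A = -3, then B = -6.
Therefore x_{34} = -102 + (-6) + 6·1 = -102.

-102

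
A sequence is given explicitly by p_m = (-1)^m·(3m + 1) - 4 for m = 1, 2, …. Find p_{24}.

69

(-1)^24 = 1; 3m + 1 at m=24 is 73; so p_{24} = 69.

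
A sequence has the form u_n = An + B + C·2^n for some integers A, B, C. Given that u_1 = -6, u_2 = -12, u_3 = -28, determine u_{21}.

The three given values yield: A + B + 2C = -6; 2A + B + 4C = -12; 3A + B + 8C = -28.
Subtracting the first from the second: A + 2C = -6.
Subtracting the second from the third: A + 4C = -16.
Solving: C = -5, A = 4, then B = 0.
So u_n = 4·n + 0 + (-5)·2^n; at n=21 this is -10485676.

-10485676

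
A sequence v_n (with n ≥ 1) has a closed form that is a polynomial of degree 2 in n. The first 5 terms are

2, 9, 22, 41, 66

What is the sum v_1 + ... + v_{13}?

1st diffs: 7, 13, 19, 25.
2nd diffs: 6, 6, 6 (constant).
Newton forward-difference form: v_n = 2 + 7·C(n-1,1) + 6·C(n-1,2).
Continuing: …, 97, 134, 177, 226, …, v_{13} = 482.
Summing n = 1..13 (13 terms) gives 2288.

2288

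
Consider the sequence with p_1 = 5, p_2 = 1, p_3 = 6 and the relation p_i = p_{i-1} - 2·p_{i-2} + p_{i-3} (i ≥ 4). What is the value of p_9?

Step forward from the initial values:
p_4 = 9  p_5 = -2  p_6 = -14  p_7 = -1  p_8 = 25  p_9 = 13.

13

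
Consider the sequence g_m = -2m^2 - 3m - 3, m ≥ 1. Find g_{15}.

-498

g_{15} = -2·15^2 - 3·15 - 3 = -498.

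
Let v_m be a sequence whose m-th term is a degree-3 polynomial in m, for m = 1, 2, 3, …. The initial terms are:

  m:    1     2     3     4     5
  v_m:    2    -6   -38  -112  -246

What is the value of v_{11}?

-3318

1st diffs: -8, -32, -74, -134.
2nd diffs: -24, -42, -60.
3rd diffs: -18, -18 (constant).
So v_m = -3m^3 + 6m^2 - 5m + 4.
Evaluating at m = 11 gives v_{11} = -3318.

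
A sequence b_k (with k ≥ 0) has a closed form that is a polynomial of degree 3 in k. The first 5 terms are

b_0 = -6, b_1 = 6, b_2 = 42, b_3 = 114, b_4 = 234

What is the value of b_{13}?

1st diffs: 12, 36, 72, 120.
2nd diffs: 24, 36, 48.
3rd diffs: 12, 12 (constant).
So b_k = 2k^3 + 6k^2 + 4k - 6.
Evaluating at k = 13 gives b_{13} = 5454.

5454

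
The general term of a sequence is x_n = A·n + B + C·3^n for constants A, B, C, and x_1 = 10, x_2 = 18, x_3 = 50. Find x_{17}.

Write the equations: A + B + 3C = 10; 2A + B + 9C = 18; 3A + B + 27C = 50.
Subtracting the first from the second: A + 6C = 8.
Subtracting the second from the third: A + 18C = 32.
Solving: C = 2, A = -4, then B = 8.
Therefore x_{17} = -68 + 8 + 2·129140163 = 258280266.

258280266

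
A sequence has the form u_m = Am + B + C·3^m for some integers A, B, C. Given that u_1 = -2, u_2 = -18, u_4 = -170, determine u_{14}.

-9565986

Write the equations: A + B + 3C = -2; 2A + B + 9C = -18; 4A + B + 81C = -170.
Subtracting the first from the second: A + 6C = -16.
Subtracting the second from the third: 2A + 72C = -152.
Solving: C = -2, A = -4, then B = 8.
So u_m = -4·m + 8 + (-2)·3^m; at m=14 this is -9565986.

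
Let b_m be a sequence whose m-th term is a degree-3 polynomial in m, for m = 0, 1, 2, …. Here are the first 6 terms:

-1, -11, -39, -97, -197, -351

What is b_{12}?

1st diffs: -10, -28, -58, -100, -154.
2nd diffs: -18, -30, -42, -54.
3rd diffs: -12, -12, -12 (constant).
So b_m = -2m^3 - 3m^2 - 5m - 1.
Evaluating at m = 12 gives b_{12} = -3949.

-3949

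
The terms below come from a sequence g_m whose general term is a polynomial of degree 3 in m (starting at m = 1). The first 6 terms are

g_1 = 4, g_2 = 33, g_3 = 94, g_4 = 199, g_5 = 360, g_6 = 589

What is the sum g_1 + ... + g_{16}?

43304

1st diffs: 29, 61, 105, 161, 229.
2nd diffs: 32, 44, 56, 68.
3rd diffs: 12, 12, 12 (constant).
Newton forward-difference form: g_m = 4 + 29·C(m-1,1) + 32·C(m-1,2) + 12·C(m-1,3).
Continuing: …, 898, 1299, 1804, 2425, …, g_{16} = 9259.
Summing m = 1..16 (16 terms) gives 43304.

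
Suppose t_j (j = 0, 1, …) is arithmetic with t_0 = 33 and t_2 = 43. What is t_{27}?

Common difference d = (43 - 33) / (2 - 0) = 5.
t_j = 33 + (j - 0)·5.
t_{27} = 33 + 27·5 = 168.

168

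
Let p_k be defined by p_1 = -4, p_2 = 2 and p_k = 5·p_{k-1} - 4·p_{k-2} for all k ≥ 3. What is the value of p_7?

Iterate the recurrence:
p_3 = 26;  p_4 = 122;  p_5 = 506;  p_6 = 2042;  p_7 = 8186.
(Characteristic roots are 4 and 1.)

8186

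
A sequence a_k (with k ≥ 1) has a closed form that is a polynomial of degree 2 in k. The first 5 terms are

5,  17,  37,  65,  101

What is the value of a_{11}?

1st diffs: 12, 20, 28, 36.
2nd diffs: 8, 8, 8 (constant).
Newton forward-difference form: a_k = 5 + 12·C(k-1,1) + 8·C(k-1,2).
At k = 11: k-1 = 10, so a_{11} = 5 + 120 + 360 = 485.

485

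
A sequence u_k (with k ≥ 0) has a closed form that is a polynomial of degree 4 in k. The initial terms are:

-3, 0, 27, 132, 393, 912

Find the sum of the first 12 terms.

1st diffs: 3, 27, 105, 261, 519.
2nd diffs: 24, 78, 156, 258.
3rd diffs: 54, 78, 102.
4th diffs: 24, 24 (constant).
Newton forward-difference form: u_k = -3 + 3·C(k,1) + 24·C(k,2) + 54·C(k,3) + 24·C(k,4).
Continuing: …, 1815, 3252, 5397, 8448, …, u_{11} = 18180.
Summing k = 0..11 (12 terms) gives 51180.

51180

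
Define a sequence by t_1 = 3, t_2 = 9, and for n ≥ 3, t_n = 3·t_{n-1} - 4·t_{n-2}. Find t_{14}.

-23751

Applying the relation repeatedly:
t_3 = 15, t_4 = 9, t_5 = -33, …, t_{11} = 4623, t_{12} = 6345, t_{13} = 543, t_{14} = -23751.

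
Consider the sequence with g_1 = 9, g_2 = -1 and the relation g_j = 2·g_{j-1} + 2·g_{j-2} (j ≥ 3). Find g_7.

Applying the relation repeatedly:
g_3 = 16; g_4 = 30; g_5 = 92; g_6 = 244; g_7 = 672.

672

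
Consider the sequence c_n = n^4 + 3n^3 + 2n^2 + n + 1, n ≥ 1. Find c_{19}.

151640

c_{19} = 1·19^4 + 3·19^3 + 2·19^2 + 1·19 + 1 = 151640.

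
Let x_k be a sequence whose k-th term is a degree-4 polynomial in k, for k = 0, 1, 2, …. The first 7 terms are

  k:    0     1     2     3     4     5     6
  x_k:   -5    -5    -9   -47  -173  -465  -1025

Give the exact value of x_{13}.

-26057

1st diffs: 0, -4, -38, -126, -292, -560.
2nd diffs: -4, -34, -88, -166, -268.
3rd diffs: -30, -54, -78, -102.
4th diffs: -24, -24, -24 (constant).
Newton forward-difference form: x_k = -5 + (-4)·C(k,2) + (-30)·C(k,3) + (-24)·C(k,4).
At k = 13: k = 13, so x_{13} = -5 - 312 - 8580 - 17160 = -26057.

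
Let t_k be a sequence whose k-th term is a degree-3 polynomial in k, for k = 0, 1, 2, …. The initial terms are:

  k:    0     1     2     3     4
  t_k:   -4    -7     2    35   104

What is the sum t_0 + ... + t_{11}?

8334

1st diffs: -3, 9, 33, 69.
2nd diffs: 12, 24, 36.
3rd diffs: 12, 12 (constant).
Newton forward-difference form: t_k = -4 + (-3)·C(k,1) + 12·C(k,2) + 12·C(k,3).
Continuing: …, 221, 398, 647, 980, …, t_{11} = 2603.
Summing k = 0..11 (12 terms) gives 8334.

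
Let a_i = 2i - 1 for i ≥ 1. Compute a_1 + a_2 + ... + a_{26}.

676

Over i = 1..26: Σi = 351.
Total = (2)·351 + (-1)·26 = 676.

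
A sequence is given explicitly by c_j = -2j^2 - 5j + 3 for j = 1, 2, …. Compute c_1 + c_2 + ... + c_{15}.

-3035

Over j = 1..15: Σj = 120, Σj² = 1240.
Total = (-2)·1240 + (-5)·120 + (3)·15 = -3035.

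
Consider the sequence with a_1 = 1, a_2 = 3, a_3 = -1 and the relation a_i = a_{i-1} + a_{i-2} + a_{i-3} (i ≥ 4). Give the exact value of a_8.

Step forward from the initial values:
a_4 = 3  a_5 = 5  a_6 = 7  a_7 = 15  a_8 = 27.

27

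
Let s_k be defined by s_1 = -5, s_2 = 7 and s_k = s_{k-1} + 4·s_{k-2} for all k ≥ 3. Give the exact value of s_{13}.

-16645

s_3 = -13  s_4 = 15  s_5 = -37  …  s_{10} = -665  s_{11} = -2797  s_{12} = -5457  s_{13} = -16645.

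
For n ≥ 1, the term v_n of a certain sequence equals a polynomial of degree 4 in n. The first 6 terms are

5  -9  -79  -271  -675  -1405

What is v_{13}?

1st diffs: -14, -70, -192, -404, -730.
2nd diffs: -56, -122, -212, -326.
3rd diffs: -66, -90, -114.
4th diffs: -24, -24 (constant).
Newton forward-difference form: v_n = 5 + (-14)·C(n-1,1) + (-56)·C(n-1,2) + (-66)·C(n-1,3) + (-24)·C(n-1,4).
At n = 13: n-1 = 12, so v_{13} = 5 - 168 - 3696 - 14520 - 11880 = -30259.

-30259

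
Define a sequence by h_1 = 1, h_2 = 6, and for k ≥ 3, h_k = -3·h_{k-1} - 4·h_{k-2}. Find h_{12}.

Applying the relation repeatedly:
h_3 = -22  h_4 = 42  h_5 = -38  h_6 = -54  h_7 = 314  h_8 = -726  h_9 = 922  h_{10} = 138  h_{11} = -4102  h_{12} = 11754.

11754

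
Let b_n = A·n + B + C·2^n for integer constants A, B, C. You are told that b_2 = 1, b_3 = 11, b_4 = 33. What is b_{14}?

Write the equations: 2A + B + 4C = 1; 3A + B + 8C = 11; 4A + B + 16C = 33.
Subtracting the first from the second: A + 4C = 10.
Subtracting the second from the third: A + 8C = 22.
Solving: C = 3, A = -2, then B = -7.
So b_n = -2·n + (-7) + 3·2^n; at n=14 this is 49117.

49117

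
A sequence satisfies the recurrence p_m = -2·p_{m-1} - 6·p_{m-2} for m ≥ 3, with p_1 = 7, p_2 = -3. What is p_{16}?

Applying the relation repeatedly:
p_3 = -36, p_4 = 90, p_5 = 36, …, p_{13} = 28224, p_{14} = 722880, p_{15} = -1615104, p_{16} = -1107072.

-1107072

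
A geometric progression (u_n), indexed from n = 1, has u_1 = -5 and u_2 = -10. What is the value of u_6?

Common ratio r = 2.
u_n = (-5)·2^(n-1).
u_6 = (-5)·2^5 = -160.

-160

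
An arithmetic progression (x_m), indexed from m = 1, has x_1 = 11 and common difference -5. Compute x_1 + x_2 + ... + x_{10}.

x_m = 11 + (m - 1)·(-5).
x_{10} = -34; S = 10·(11 + (-34))/2 = -115.

-115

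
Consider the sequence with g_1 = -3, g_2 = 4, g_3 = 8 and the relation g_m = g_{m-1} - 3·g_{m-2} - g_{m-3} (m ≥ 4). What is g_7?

54

Applying the relation repeatedly:
g_4 = -1  g_5 = -29  g_6 = -34  g_7 = 54.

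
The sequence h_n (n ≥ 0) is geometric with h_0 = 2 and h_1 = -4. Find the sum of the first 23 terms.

Common ratio r = -2.
h_n = 2·(-2)^(n-0).
S = 2·((-2)^23 - 1)/(-2 - 1) = 2·(-8388608 - 1)/(-3) = 5592406.

5592406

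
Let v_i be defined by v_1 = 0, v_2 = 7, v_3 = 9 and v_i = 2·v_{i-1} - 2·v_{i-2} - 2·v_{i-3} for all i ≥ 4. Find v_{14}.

Iterate the recurrence:
v_4 = 4;  v_5 = -24;  v_6 = -74;  …;  v_{11} = 1200;  v_{12} = -56;  v_{13} = -4320;  v_{14} = -10928.

-10928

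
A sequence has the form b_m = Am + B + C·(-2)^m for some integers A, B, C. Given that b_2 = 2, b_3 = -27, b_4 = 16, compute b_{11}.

Plug in m = 2, 3, 4: 2A + B + 4C = 2; 3A + B - 8C = -27; 4A + B + 16C = 16.
Subtracting the first from the second: A - 12C = -29.
Subtracting the second from the third: A + 24C = 43.
Solving: C = 2, A = -5, then B = 4.
So b_m = -5·m + 4 + 2·(-2)^m; at m=11 this is -4147.

-4147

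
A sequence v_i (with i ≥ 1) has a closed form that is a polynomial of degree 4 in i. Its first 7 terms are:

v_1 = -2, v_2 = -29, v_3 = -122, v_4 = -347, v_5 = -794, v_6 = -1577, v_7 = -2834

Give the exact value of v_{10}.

-11189

1st diffs: -27, -93, -225, -447, -783, -1257.
2nd diffs: -66, -132, -222, -336, -474.
3rd diffs: -66, -90, -114, -138.
4th diffs: -24, -24, -24 (constant).
Newton forward-difference form: v_i = -2 + (-27)·C(i-1,1) + (-66)·C(i-1,2) + (-66)·C(i-1,3) + (-24)·C(i-1,4).
At i = 10: i-1 = 9, so v_{10} = -2 - 243 - 2376 - 5544 - 3024 = -11189.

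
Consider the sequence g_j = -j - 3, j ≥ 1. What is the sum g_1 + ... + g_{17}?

-204

Over j = 1..17: Σj = 153.
Total = (-1)·153 + (-3)·17 = -204.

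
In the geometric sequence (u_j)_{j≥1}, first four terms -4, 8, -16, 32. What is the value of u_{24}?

Common ratio r = -2.
u_j = (-4)·(-2)^(j-1).
u_{24} = (-4)·(-2)^23 = 33554432.

33554432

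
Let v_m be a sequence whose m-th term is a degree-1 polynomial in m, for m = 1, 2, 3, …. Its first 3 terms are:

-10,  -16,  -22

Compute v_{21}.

-130

1st diffs: -6, -6 (constant).
So v_m = -6m - 4.
Evaluating at m = 21 gives v_{21} = -130.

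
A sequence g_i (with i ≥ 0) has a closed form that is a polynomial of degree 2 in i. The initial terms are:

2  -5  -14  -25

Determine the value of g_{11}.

1st diffs: -7, -9, -11.
2nd diffs: -2, -2 (constant).
So g_i = -i^2 - 6i + 2.
Evaluating at i = 11 gives g_{11} = -185.

-185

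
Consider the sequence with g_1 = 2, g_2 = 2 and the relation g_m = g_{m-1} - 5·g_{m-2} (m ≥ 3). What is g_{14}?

Iterate the recurrence:
g_3 = -8  g_4 = -18  g_5 = 22  …  g_{11} = 5062  g_{12} = -6048  g_{13} = -31358  g_{14} = -1118.

-1118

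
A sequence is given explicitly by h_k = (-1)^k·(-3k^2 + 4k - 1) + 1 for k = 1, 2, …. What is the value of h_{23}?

(-1)^23 = -1; -3k^2 + 4k - 1 at k=23 is -1496; so h_{23} = 1497.

1497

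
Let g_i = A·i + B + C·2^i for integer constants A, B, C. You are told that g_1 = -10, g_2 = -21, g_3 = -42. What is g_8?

The three given values yield: A + B + 2C = -10; 2A + B + 4C = -21; 3A + B + 8C = -42.
Subtracting the first from the second: A + 2C = -11.
Subtracting the second from the third: A + 4C = -21.
Solving: C = -5, A = -1, then B = 1.
So g_i = -1·i + 1 + (-5)·2^i; at i=8 this is -1287.

-1287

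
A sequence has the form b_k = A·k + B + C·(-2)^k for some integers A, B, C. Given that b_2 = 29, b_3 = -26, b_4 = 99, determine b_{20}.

The three given values yield: 2A + B + 4C = 29; 3A + B - 8C = -26; 4A + B + 16C = 99.
Subtracting the first from the second: A - 12C = -55.
Subtracting the second from the third: A + 24C = 125.
Solving: C = 5, A = 5, then B = -1.
Therefore b_{20} = 100 + (-1) + 5·1048576 = 5242979.

5242979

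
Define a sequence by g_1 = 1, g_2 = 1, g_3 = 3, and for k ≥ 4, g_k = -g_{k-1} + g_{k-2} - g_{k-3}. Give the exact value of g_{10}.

Compute successive terms:
g_4 = -3;  g_5 = 5;  g_6 = -11;  g_7 = 19;  g_8 = -35;  g_9 = 65;  g_{10} = -119.

-119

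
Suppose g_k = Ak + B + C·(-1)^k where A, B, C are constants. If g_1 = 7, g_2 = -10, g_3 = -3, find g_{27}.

-123

Plug in k = 1, 2, 3: A + B - C = 7; 2A + B + C = -10; 3A + B - C = -3.
Subtracting the first from the second: A + 2C = -17.
Subtracting the second from the third: A - 2C = 7.
Solving: C = -6, A = -5, then B = 6.
So g_k = -5·k + 6 + (-6)·(-1)^k; at k=27 this is -123.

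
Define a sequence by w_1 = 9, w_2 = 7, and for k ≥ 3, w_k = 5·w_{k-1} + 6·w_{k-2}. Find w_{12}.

w_3 = 89;  w_4 = 487;  w_5 = 2969;  w_6 = 17767;  w_7 = 106649;  w_8 = 639847;  w_9 = 3839129;  w_{10} = 23034727;  w_{11} = 138208409;  w_{12} = 829250407.
(Characteristic roots are 6 and -1.)

829250407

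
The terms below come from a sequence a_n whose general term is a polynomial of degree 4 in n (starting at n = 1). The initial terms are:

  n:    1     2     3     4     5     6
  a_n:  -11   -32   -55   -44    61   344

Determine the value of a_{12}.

1st diffs: -21, -23, 11, 105, 283.
2nd diffs: -2, 34, 94, 178.
3rd diffs: 36, 60, 84.
4th diffs: 24, 24 (constant).
So a_n = n^4 - 4n^3 - 2n^2 - 2n - 4.
Evaluating at n = 12 gives a_{12} = 13508.

13508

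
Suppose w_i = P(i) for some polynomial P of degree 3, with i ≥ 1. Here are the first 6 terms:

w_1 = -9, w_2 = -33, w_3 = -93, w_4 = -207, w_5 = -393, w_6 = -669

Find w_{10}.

-3033

1st diffs: -24, -60, -114, -186, -276.
2nd diffs: -36, -54, -72, -90.
3rd diffs: -18, -18, -18 (constant).
Newton forward-difference form: w_i = -9 + (-24)·C(i-1,1) + (-36)·C(i-1,2) + (-18)·C(i-1,3).
At i = 10: i-1 = 9, so w_{10} = -9 - 216 - 1296 - 1512 = -3033.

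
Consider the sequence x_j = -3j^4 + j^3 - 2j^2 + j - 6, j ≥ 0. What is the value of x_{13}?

-83817

x_{13} = -3·13^4 + 1·13^3 - 2·13^2 + 1·13 - 6 = -83817.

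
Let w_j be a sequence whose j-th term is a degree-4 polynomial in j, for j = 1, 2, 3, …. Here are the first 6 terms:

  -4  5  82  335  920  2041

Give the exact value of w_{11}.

1st diffs: 9, 77, 253, 585, 1121.
2nd diffs: 68, 176, 332, 536.
3rd diffs: 108, 156, 204.
4th diffs: 48, 48 (constant).
Newton forward-difference form: w_j = -4 + 9·C(j-1,1) + 68·C(j-1,2) + 108·C(j-1,3) + 48·C(j-1,4).
At j = 11: j-1 = 10, so w_{11} = -4 + 90 + 3060 + 12960 + 10080 = 26186.

26186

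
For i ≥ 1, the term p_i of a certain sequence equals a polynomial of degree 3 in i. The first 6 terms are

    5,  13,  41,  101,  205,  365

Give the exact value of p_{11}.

2425

1st diffs: 8, 28, 60, 104, 160.
2nd diffs: 20, 32, 44, 56.
3rd diffs: 12, 12, 12 (constant).
So p_i = 2i^3 - 2i^2 + 5.
Evaluating at i = 11 gives p_{11} = 2425.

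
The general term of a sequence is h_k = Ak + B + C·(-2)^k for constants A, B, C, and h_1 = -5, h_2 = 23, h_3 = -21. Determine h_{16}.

The three given values yield: A + B - 2C = -5; 2A + B + 4C = 23; 3A + B - 8C = -21.
Subtracting the first from the second: A + 6C = 28.
Subtracting the second from the third: A - 12C = -44.
Solving: C = 4, A = 4, then B = -1.
Hence h_{16} = 4·16 + (-1) + 4·65536 = 262207.

262207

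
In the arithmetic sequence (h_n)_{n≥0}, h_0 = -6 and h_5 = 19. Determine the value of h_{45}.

219

Common difference d = (19 - (-6)) / (5 - 0) = 5.
h_n = -6 + (n - 0)·5.
h_{45} = -6 + 45·5 = 219.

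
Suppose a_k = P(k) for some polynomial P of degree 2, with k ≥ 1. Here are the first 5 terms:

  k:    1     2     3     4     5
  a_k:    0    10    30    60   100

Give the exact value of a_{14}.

910

1st diffs: 10, 20, 30, 40.
2nd diffs: 10, 10, 10 (constant).
So a_k = 5k^2 - 5k.
Evaluating at k = 14 gives a_{14} = 910.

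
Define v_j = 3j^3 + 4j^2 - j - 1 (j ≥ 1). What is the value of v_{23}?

v_{23} = 3·23^3 + 4·23^2 - 1·23 - 1 = 38593.

38593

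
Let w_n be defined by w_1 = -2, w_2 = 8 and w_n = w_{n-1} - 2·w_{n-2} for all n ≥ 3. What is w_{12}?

Applying the relation repeatedly:
w_3 = 12, w_4 = -4, w_5 = -28, w_6 = -20, w_7 = 36, w_8 = 76, w_9 = 4, w_{10} = -148, w_{11} = -156, w_{12} = 140.

140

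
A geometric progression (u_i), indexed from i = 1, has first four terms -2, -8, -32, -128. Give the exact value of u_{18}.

Common ratio r = 4.
u_i = (-2)·4^(i-1).
u_{18} = (-2)·4^17 = -34359738368.

-34359738368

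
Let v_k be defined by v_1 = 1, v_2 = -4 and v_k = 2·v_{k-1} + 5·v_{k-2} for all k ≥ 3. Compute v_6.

-264

Applying the relation repeatedly:
v_3 = -3  v_4 = -26  v_5 = -67  v_6 = -264.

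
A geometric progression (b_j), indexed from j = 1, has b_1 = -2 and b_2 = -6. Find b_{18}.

Common ratio r = 3.
b_j = (-2)·3^(j-1).
b_{18} = (-2)·3^17 = -258280326.

-258280326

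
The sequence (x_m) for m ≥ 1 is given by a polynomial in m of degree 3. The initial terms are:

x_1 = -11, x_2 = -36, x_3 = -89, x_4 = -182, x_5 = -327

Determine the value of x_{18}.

-12404

1st diffs: -25, -53, -93, -145.
2nd diffs: -28, -40, -52.
3rd diffs: -12, -12 (constant).
Newton forward-difference form: x_m = -11 + (-25)·C(m-1,1) + (-28)·C(m-1,2) + (-12)·C(m-1,3).
At m = 18: m-1 = 17, so x_{18} = -11 - 425 - 3808 - 8160 = -12404.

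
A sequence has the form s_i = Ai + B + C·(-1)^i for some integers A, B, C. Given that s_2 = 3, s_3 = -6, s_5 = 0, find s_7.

Write the equations: 2A + B + C = 3; 3A + B - C = -6; 5A + B - C = 0.
Subtracting the first from the second: A - 2C = -9.
Subtracting the second from the third: 2A = 6.
Solving: C = 6, A = 3, then B = -9.
Hence s_7 = 3·7 + (-9) + 6·(-1) = 6.

6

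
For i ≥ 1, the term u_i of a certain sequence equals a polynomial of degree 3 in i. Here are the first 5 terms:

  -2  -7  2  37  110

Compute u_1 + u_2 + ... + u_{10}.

1st diffs: -5, 9, 35, 73.
2nd diffs: 14, 26, 38.
3rd diffs: 12, 12 (constant).
Newton forward-difference form: u_i = -2 + (-5)·C(i-1,1) + 14·C(i-1,2) + 12·C(i-1,3).
Continuing: …, 233, 418, 677, 1022, …, u_{10} = 1465.
Summing i = 1..10 (10 terms) gives 3955.

3955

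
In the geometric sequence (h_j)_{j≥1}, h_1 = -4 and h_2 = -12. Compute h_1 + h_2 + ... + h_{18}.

Common ratio r = 3.
h_j = (-4)·3^(j-1).
S = (-4)·(3^18 - 1)/(3 - 1) = (-4)·(387420489 - 1)/(2) = -774840976.

-774840976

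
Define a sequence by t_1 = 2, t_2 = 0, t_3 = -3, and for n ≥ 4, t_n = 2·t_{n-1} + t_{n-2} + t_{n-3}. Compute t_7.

-73

Applying the relation repeatedly:
t_4 = -4  t_5 = -11  t_6 = -29  t_7 = -73.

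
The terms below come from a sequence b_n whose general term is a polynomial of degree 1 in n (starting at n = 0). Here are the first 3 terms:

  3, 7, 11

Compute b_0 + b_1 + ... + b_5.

78

1st diffs: 4, 4 (constant).
So b_n = 4n + 3.
Continuing: 15, 19, 23.
Summing n = 0..5 (6 terms) gives 78.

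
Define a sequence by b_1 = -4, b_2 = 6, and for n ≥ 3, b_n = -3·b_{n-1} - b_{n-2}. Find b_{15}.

-1421294

b_3 = -14, b_4 = 36, b_5 = -94, …, b_{12} = 79206, b_{13} = -207364, b_{14} = 542886, b_{15} = -1421294.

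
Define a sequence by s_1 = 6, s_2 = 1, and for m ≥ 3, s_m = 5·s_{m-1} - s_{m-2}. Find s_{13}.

-8057274

Compute successive terms:
s_3 = -1  s_4 = -6  s_5 = -29  …  s_{10} = -73254  s_{11} = -350981  s_{12} = -1681651  s_{13} = -8057274.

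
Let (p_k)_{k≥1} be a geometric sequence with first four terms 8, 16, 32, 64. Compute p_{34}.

Common ratio r = 2.
p_k = 8·2^(k-1).
p_{34} = 8·2^33 = 68719476736.

68719476736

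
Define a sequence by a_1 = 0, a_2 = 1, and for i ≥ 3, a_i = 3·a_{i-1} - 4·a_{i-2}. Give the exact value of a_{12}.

Compute successive terms:
a_3 = 3;  a_4 = 5;  a_5 = 3;  a_6 = -11;  a_7 = -45;  a_8 = -91;  a_9 = -93;  a_{10} = 85;  a_{11} = 627;  a_{12} = 1541.

1541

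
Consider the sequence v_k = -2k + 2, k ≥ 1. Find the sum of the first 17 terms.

Over k = 1..17: Σk = 153.
Total = (-2)·153 + (2)·17 = -272.

-272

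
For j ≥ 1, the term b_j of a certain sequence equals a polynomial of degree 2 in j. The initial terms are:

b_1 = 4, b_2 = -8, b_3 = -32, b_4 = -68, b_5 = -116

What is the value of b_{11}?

1st diffs: -12, -24, -36, -48.
2nd diffs: -12, -12, -12 (constant).
So b_j = -6j^2 + 6j + 4.
Evaluating at j = 11 gives b_{11} = -656.

-656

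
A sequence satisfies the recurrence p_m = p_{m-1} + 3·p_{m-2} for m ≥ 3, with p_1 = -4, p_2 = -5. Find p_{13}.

-62996

Compute successive terms:
p_3 = -17;  p_4 = -32;  p_5 = -83;  …;  p_{10} = -5144;  p_{11} = -11891;  p_{12} = -27323;  p_{13} = -62996.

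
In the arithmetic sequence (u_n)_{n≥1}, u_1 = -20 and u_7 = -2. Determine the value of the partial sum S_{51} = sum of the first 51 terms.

Common difference d = (-2 - (-20)) / (7 - 1) = 3.
u_n = -20 + (n - 1)·3.
u_{51} = 130; S = 51·(-20 + 130)/2 = 2805.

2805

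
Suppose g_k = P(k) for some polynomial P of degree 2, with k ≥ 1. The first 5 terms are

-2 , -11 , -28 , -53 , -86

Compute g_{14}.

1st diffs: -9, -17, -25, -33.
2nd diffs: -8, -8, -8 (constant).
Newton forward-difference form: g_k = -2 + (-9)·C(k-1,1) + (-8)·C(k-1,2).
At k = 14: k-1 = 13, so g_{14} = -2 - 117 - 624 = -743.

-743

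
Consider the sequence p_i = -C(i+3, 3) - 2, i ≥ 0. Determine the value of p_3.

-22

C(6, 3) = 20, so p_3 = -22.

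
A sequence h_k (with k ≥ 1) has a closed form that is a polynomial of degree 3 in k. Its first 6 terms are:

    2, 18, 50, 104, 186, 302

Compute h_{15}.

1st diffs: 16, 32, 54, 82, 116.
2nd diffs: 16, 22, 28, 34.
3rd diffs: 6, 6, 6 (constant).
So h_k = k^3 + 2k^2 + 3k - 4.
Evaluating at k = 15 gives h_{15} = 3866.

3866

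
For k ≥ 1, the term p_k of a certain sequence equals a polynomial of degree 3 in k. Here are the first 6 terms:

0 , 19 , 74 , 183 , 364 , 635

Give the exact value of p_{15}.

10094

1st diffs: 19, 55, 109, 181, 271.
2nd diffs: 36, 54, 72, 90.
3rd diffs: 18, 18, 18 (constant).
So p_k = 3k^3 - 2k - 1.
Evaluating at k = 15 gives p_{15} = 10094.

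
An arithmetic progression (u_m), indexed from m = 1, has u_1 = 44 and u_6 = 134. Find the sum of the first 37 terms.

13616

Common difference d = (134 - 44) / (6 - 1) = 18.
u_m = 44 + (m - 1)·18.
u_{37} = 692; S = 37·(44 + 692)/2 = 13616.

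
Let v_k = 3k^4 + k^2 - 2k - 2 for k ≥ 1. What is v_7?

v_7 = 3·7^4 + 1·7^2 - 2·7 - 2 = 7236.

7236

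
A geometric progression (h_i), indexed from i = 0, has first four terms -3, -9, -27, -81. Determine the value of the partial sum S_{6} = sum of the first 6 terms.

-1092

Common ratio r = 3.
h_i = (-3)·3^(i-0).
S = (-3)·(3^6 - 1)/(3 - 1) = (-3)·(729 - 1)/(2) = -1092.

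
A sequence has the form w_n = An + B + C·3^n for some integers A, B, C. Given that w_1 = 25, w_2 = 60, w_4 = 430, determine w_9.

98465

Plug in n = 1, 2, 4: A + B + 3C = 25; 2A + B + 9C = 60; 4A + B + 81C = 430.
Subtracting the first from the second: A + 6C = 35.
Subtracting the second from the third: 2A + 72C = 370.
Solving: C = 5, A = 5, then B = 5.
So w_n = 5·n + 5 + 5·3^n; at n=9 this is 98465.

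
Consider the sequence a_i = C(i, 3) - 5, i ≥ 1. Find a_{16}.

555

C(16, 3) = 560, so a_{16} = 555.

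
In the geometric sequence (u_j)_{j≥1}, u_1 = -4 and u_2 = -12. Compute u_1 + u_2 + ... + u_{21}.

-20920706404

Common ratio r = 3.
u_j = (-4)·3^(j-1).
S = (-4)·(3^21 - 1)/(3 - 1) = (-4)·(10460353203 - 1)/(2) = -20920706404.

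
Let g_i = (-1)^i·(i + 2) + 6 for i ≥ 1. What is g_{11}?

(-1)^11 = -1; i + 2 at i=11 is 13; so g_{11} = -7.

-7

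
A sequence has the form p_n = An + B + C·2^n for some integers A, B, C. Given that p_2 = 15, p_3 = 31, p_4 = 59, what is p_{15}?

Write the equations: 2A + B + 4C = 15; 3A + B + 8C = 31; 4A + B + 16C = 59.
Subtracting the first from the second: A + 4C = 16.
Subtracting the second from the third: A + 8C = 28.
Solving: C = 3, A = 4, then B = -5.
Therefore p_{15} = 60 + (-5) + 3·32768 = 98359.

98359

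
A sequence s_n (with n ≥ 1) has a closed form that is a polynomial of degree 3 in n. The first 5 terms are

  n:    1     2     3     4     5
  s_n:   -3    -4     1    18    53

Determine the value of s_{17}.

1st diffs: -1, 5, 17, 35.
2nd diffs: 6, 12, 18.
3rd diffs: 6, 6 (constant).
Newton forward-difference form: s_n = -3 + (-1)·C(n-1,1) + 6·C(n-1,2) + 6·C(n-1,3).
At n = 17: n-1 = 16, so s_{17} = -3 - 16 + 720 + 3360 = 4061.

4061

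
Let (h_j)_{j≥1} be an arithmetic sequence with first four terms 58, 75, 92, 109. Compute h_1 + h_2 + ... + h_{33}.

10890

Common difference d = 17.
h_j = 58 + (j - 1)·17.
h_{33} = 602; S = 33·(58 + 602)/2 = 10890.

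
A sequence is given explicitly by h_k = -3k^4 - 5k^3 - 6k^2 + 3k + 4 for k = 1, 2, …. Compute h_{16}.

-218572

h_{16} = -3·16^4 - 5·16^3 - 6·16^2 + 3·16 + 4 = -218572.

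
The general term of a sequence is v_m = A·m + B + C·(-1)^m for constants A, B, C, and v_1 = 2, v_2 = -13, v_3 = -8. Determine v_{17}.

The three given values yield: A + B - C = 2; 2A + B + C = -13; 3A + B - C = -8.
Subtracting the first from the second: A + 2C = -15.
Subtracting the second from the third: A - 2C = 5.
Solving: C = -5, A = -5, then B = 2.
So v_m = -5·m + 2 + (-5)·(-1)^m; at m=17 this is -78.

-78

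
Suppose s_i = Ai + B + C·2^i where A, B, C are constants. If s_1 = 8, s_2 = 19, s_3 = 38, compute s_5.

Plug in i = 1, 2, 3: A + B + 2C = 8; 2A + B + 4C = 19; 3A + B + 8C = 38.
Subtracting the first from the second: A + 2C = 11.
Subtracting the second from the third: A + 4C = 19.
Solving: C = 4, A = 3, then B = -3.
So s_i = 3·i + (-3) + 4·2^i; at i=5 this is 140.

140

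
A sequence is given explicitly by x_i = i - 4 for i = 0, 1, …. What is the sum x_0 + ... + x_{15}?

Over i = 0..15: Σi = 120.
Total = (1)·120 + (-4)·16 = 56.

56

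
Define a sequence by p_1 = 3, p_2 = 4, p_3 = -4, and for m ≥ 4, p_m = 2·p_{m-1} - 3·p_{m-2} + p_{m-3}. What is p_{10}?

-206

Step forward from the initial values:
p_4 = -17; p_5 = -18; p_6 = 11; p_7 = 59; p_8 = 67; p_9 = -32; p_{10} = -206.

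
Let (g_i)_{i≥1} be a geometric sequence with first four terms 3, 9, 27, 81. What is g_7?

2187

Common ratio r = 3.
g_i = 3·3^(i-1).
g_7 = 3·3^6 = 2187.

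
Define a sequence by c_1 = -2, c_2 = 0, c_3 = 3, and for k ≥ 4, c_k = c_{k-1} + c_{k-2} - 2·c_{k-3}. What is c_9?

-17

c_4 = 7  c_5 = 10  c_6 = 11  c_7 = 7  c_8 = -2  c_9 = -17.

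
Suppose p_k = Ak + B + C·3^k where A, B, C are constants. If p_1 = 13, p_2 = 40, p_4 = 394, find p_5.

Write the equations: A + B + 3C = 13; 2A + B + 9C = 40; 4A + B + 81C = 394.
Subtracting the first from the second: A + 6C = 27.
Subtracting the second from the third: 2A + 72C = 354.
Solving: C = 5, A = -3, then B = 1.
Hence p_5 = -3·5 + 1 + 5·243 = 1201.

1201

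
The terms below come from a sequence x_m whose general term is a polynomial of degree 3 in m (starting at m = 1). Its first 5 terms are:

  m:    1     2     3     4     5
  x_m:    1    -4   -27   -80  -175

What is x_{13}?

1st diffs: -5, -23, -53, -95.
2nd diffs: -18, -30, -42.
3rd diffs: -12, -12 (constant).
So x_m = -2m^3 + 3m^2.
Evaluating at m = 13 gives x_{13} = -3887.

-3887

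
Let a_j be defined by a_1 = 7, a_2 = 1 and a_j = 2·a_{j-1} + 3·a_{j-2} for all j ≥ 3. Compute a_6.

481

Step forward from the initial values:
a_3 = 23  a_4 = 49  a_5 = 167  a_6 = 481.
(Characteristic roots are 3 and -1.)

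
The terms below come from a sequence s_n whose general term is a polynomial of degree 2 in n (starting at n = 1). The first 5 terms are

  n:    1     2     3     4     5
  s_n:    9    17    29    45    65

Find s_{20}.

845

1st diffs: 8, 12, 16, 20.
2nd diffs: 4, 4, 4 (constant).
Newton forward-difference form: s_n = 9 + 8·C(n-1,1) + 4·C(n-1,2).
At n = 20: n-1 = 19, so s_{20} = 9 + 152 + 684 = 845.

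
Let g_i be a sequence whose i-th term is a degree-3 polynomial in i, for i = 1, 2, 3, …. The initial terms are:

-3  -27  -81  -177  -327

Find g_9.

-1707

1st diffs: -24, -54, -96, -150.
2nd diffs: -30, -42, -54.
3rd diffs: -12, -12 (constant).
Newton forward-difference form: g_i = -3 + (-24)·C(i-1,1) + (-30)·C(i-1,2) + (-12)·C(i-1,3).
At i = 9: i-1 = 8, so g_9 = -3 - 192 - 840 - 672 = -1707.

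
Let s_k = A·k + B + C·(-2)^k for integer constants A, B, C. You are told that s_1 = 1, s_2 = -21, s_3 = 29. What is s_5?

The three given values yield: A + B - 2C = 1; 2A + B + 4C = -21; 3A + B - 8C = 29.
Subtracting the first from the second: A + 6C = -22.
Subtracting the second from the third: A - 12C = 50.
Solving: C = -4, A = 2, then B = -9.
Hence s_5 = 2·5 + (-9) + (-4)·(-32) = 129.

129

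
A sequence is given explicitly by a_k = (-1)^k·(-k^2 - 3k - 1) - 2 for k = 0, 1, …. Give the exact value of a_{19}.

417

(-1)^19 = -1; -k^2 - 3k - 1 at k=19 is -419; so a_{19} = 417.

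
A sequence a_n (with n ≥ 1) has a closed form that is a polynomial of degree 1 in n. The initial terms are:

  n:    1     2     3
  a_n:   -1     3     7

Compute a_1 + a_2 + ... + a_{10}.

1st diffs: 4, 4 (constant).
So a_n = 4n - 5.
Continuing: …, 11, 15, 19, 23, …, a_{10} = 35.
Summing n = 1..10 (10 terms) gives 170.

170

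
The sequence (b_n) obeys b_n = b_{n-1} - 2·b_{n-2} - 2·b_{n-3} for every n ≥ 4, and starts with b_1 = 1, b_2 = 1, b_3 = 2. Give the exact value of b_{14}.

1252

Step forward from the initial values:
b_4 = -2, b_5 = -8, b_6 = -8, …, b_{11} = -236, b_{12} = -156, b_{13} = 468, b_{14} = 1252.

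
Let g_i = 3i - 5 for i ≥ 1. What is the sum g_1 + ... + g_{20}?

Over i = 1..20: Σi = 210.
Total = (3)·210 + (-5)·20 = 530.

530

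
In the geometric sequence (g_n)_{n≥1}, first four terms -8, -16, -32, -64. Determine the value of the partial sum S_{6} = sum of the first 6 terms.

-504

Common ratio r = 2.
g_n = (-8)·2^(n-1).
S = (-8)·(2^6 - 1)/(2 - 1) = (-8)·(64 - 1)/(1) = -504.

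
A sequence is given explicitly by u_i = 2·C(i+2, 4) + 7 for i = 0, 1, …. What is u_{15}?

C(17, 4) = 2380, so u_{15} = 4767.

4767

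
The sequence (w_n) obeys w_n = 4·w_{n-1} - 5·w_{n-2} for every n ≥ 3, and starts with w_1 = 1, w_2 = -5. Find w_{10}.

Applying the relation repeatedly:
w_3 = -25;  w_4 = -75;  w_5 = -175;  w_6 = -325;  w_7 = -425;  w_8 = -75;  w_9 = 1825;  w_{10} = 7675.

7675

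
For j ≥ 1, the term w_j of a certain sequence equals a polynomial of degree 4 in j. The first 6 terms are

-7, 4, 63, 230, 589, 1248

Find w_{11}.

14503

1st diffs: 11, 59, 167, 359, 659.
2nd diffs: 48, 108, 192, 300.
3rd diffs: 60, 84, 108.
4th diffs: 24, 24 (constant).
Newton forward-difference form: w_j = -7 + 11·C(j-1,1) + 48·C(j-1,2) + 60·C(j-1,3) + 24·C(j-1,4).
At j = 11: j-1 = 10, so w_{11} = -7 + 110 + 2160 + 7200 + 5040 = 14503.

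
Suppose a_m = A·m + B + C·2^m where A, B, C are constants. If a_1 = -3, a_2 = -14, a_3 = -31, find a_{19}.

-1572951

At m = 1, 2, 3: A + B + 2C = -3; 2A + B + 4C = -14; 3A + B + 8C = -31.
Subtracting the first from the second: A + 2C = -11.
Subtracting the second from the third: A + 4C = -17.
Solving: C = -3, A = -5, then B = 8.
So a_m = -5·m + 8 + (-3)·2^m; at m=19 this is -1572951.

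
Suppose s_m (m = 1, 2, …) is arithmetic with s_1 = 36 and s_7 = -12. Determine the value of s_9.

-28

Common difference d = (-12 - 36) / (7 - 1) = -8.
s_m = 36 + (m - 1)·(-8).
s_9 = 36 + 8·(-8) = -28.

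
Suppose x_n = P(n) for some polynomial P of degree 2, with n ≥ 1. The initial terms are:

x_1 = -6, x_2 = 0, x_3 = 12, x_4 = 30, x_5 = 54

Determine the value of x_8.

162

1st diffs: 6, 12, 18, 24.
2nd diffs: 6, 6, 6 (constant).
Newton forward-difference form: x_n = -6 + 6·C(n-1,1) + 6·C(n-1,2).
At n = 8: n-1 = 7, so x_8 = -6 + 42 + 126 = 162.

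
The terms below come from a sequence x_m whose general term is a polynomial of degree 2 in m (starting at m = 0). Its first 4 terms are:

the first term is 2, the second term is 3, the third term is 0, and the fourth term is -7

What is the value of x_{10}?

1st diffs: 1, -3, -7.
2nd diffs: -4, -4 (constant).
Newton forward-difference form: x_m = 2 + 1·C(m,1) + (-4)·C(m,2).
At m = 10: m = 10, so x_{10} = 2 + 10 - 180 = -168.

-168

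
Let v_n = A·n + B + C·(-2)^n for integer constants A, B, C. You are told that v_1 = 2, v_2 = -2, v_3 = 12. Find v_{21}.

2097192

The three given values yield: A + B - 2C = 2; 2A + B + 4C = -2; 3A + B - 8C = 12.
Subtracting the first from the second: A + 6C = -4.
Subtracting the second from the third: A - 12C = 14.
Solving: C = -1, A = 2, then B = -2.
Therefore v_{21} = 42 + (-2) + (-1)·(-2097152) = 2097192.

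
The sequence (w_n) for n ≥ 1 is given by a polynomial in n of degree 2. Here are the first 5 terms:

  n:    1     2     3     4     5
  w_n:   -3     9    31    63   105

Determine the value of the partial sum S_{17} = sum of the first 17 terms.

1st diffs: 12, 22, 32, 42.
2nd diffs: 10, 10, 10 (constant).
Newton forward-difference form: w_n = -3 + 12·C(n-1,1) + 10·C(n-1,2).
Continuing: …, 157, 219, 291, 373, …, w_{17} = 1389.
Summing n = 1..17 (17 terms) gives 8381.

8381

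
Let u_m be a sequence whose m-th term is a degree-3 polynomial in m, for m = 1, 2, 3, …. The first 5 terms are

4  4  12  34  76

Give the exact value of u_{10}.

1st diffs: 0, 8, 22, 42.
2nd diffs: 8, 14, 20.
3rd diffs: 6, 6 (constant).
So u_m = m^3 - 2m^2 - m + 6.
Evaluating at m = 10 gives u_{10} = 796.

796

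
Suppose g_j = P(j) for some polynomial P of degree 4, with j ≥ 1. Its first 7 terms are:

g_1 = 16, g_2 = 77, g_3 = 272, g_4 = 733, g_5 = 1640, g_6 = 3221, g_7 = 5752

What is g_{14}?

83333

1st diffs: 61, 195, 461, 907, 1581, 2531.
2nd diffs: 134, 266, 446, 674, 950.
3rd diffs: 132, 180, 228, 276.
4th diffs: 48, 48, 48 (constant).
Newton forward-difference form: g_j = 16 + 61·C(j-1,1) + 134·C(j-1,2) + 132·C(j-1,3) + 48·C(j-1,4).
At j = 14: j-1 = 13, so g_{14} = 16 + 793 + 10452 + 37752 + 34320 = 83333.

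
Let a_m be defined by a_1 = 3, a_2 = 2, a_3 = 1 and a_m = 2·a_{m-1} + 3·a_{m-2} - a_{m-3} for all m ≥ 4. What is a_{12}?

Applying the relation repeatedly:
a_4 = 5;  a_5 = 11;  a_6 = 36;  a_7 = 100;  a_8 = 297;  a_9 = 858;  a_{10} = 2507;  a_{11} = 7291;  a_{12} = 21245.

21245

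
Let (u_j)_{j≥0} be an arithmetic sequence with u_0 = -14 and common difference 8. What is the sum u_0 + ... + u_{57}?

12412

u_j = -14 + (j - 0)·8.
u_{57} = 442; S = 58·(-14 + 442)/2 = 12412.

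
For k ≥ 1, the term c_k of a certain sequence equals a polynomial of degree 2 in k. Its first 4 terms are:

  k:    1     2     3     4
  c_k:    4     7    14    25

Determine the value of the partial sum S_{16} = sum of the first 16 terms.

1st diffs: 3, 7, 11.
2nd diffs: 4, 4 (constant).
So c_k = 2k^2 - 3k + 5.
Continuing: …, 40, 59, 82, 109, …, c_{16} = 469.
Summing k = 1..16 (16 terms) gives 2664.

2664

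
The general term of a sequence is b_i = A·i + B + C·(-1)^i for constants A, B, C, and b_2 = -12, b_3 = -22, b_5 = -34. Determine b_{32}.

Write the equations: 2A + B + C = -12; 3A + B - C = -22; 5A + B - C = -34.
Subtracting the first from the second: A - 2C = -10.
Subtracting the second from the third: 2A = -12.
Solving: C = 2, A = -6, then B = -2.
Hence b_{32} = -6·32 + (-2) + 2·1 = -192.

-192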